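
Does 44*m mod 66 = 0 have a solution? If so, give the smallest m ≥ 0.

gcd(44, 66) = 22, and 22 | 0, so solutions exist.
Divide through by 22: 2*m = 0 (mod 3).
2⁻¹ ≡ 2 (mod 3).
m ≡ 2*0 ≡ 0 (mod 3).
The smallest non-negative solution is m = 0.

0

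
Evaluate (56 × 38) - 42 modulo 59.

56 × 38 = 2128 ≡ 4 (mod 59)
4 - 42 = -38 ≡ 21 (mod 59)

21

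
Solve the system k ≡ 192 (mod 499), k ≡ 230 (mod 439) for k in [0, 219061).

499⁻¹ mod 439: 499·300 ≡ 1 (mod 439), so 499⁻¹ ≡ 300.
k = 192 + 499·((230 − 192)·300 mod 439) = 192 + 499·425 = 212267.

212267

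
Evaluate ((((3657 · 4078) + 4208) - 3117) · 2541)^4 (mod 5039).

3657 · 4078 = 14913246 ≡ 2845 (mod 5039)
2845 + 4208 = 7053 ≡ 2014 (mod 5039)
2014 - 3117 = -1103 ≡ 3936 (mod 5039)
3936 · 2541 = 10001376 ≡ 4000 (mod 5039)
(4000)^4 ≡ 4978 (mod 5039)

4978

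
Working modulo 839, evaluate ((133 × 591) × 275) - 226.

133 × 591 = 78603 ≡ 576 (mod 839)
576 × 275 = 158400 ≡ 668 (mod 839)
668 - 226 = 442

442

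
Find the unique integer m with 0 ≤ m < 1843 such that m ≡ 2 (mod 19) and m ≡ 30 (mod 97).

515

19⁻¹ mod 97: 19*46 ≡ 1 (mod 97), so 19⁻¹ ≡ 46.
m = 2 + 19*((30 − 2)*46 mod 97) = 2 + 19*27 = 515.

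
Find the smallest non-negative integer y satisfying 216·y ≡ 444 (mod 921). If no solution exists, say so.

292

gcd(216, 921) = 3, and 3 | 444, so solutions exist.
Divide through by 3: 72·y = 148 (mod 307).
72⁻¹ ≡ 226 (mod 307).
y ≡ 226·148 ≡ 292 (mod 307).
The smallest non-negative solution is y = 292.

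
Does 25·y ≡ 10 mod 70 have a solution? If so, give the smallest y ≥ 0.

6

gcd(25, 70) = 5, and 5 | 10, so solutions exist.
Divide through by 5: 5·y = 2 (mod 14).
5⁻¹ ≡ 3 (mod 14).
y ≡ 3·2 ≡ 6 (mod 14).
The smallest non-negative solution is y = 6.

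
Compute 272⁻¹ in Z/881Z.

Run the extended Euclidean algorithm:
881 = 3*272 + 65
272 = 4*65 + 12
65 = 5*12 + 5
12 = 2*5 + 2
5 = 2*2 + 1
2 = 2*1 + 0
gcd(272, 881) = 1, so the inverse exists.
Back-substitute for 1:
1 = 1*5 − 2*2
  = −2*12 + 5*5
  = 5*65 − 27*12
  = −27*272 + 113*65
  = 113*881 − 366*272
So 272⁻¹ ≡ −366 ≡ 515 (mod 881).

515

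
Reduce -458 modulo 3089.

2631

-458 = -1·3089 + 2631, so -458 ≡ 2631 (mod 3089).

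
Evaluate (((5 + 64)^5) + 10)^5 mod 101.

5 + 64 = 69
(69)^5 ≡ 91 (mod 101)
91 + 10 = 101 ≡ 0 (mod 101)
(0)^5 ≡ 0 (mod 101)

0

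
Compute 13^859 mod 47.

10

Using repeated squaring:
13^1 ≡ 13 (mod 47)
13^2 ≡ 13^2 = 169 ≡ 28 (mod 47)
13^4 ≡ 28^2 = 784 ≡ 32 (mod 47)
13^8 ≡ 32^2 = 1024 ≡ 37 (mod 47)
13^16 ≡ 37^2 = 1369 ≡ 6 (mod 47)
13^32 ≡ 6^2 = 36 (mod 47)
13^64 ≡ 36^2 = 1296 ≡ 27 (mod 47)
13^128 ≡ 27^2 = 729 ≡ 24 (mod 47)
13^256 ≡ 24^2 = 576 ≡ 12 (mod 47)
13^512 ≡ 12^2 = 144 ≡ 3 (mod 47)
13^859 = 13^512 · 13^256 · 13^64 · 13^16 · 13^8 · 13^2 · 13^1 ≡ 3 · 12 · 27 · 6 · 37 · 28 · 13 (mod 47).
Accumulate the product:
3 · 12 = 36
36 · 27 = 972 ≡ 32
32 · 6 = 192 ≡ 4
4 · 37 = 148 ≡ 7
7 · 28 = 196 ≡ 8
8 · 13 = 104 ≡ 10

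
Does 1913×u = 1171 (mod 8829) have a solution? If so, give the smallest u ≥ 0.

8705

gcd(1913, 8829) = 1, so a unique solution mod 8829 exists.
1913⁻¹ ≡ 2963 (mod 8829).
u ≡ 2963×1171 ≡ 8705 (mod 8829).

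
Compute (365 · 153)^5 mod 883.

365 · 153 = 55845 ≡ 216 (mod 883)
(216)^5 ≡ 218 (mod 883)

218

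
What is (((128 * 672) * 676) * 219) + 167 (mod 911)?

828

128 * 672 = 86016 ≡ 382 (mod 911)
382 * 676 = 258232 ≡ 419 (mod 911)
419 * 219 = 91761 ≡ 661 (mod 911)
661 + 167 = 828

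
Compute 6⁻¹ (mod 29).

Apply the Euclidean algorithm and back-substitute:
29 = 4×6 + 5
6 = 1×5 + 1
5 = 5×1 + 0
gcd(6, 29) = 1, so the inverse exists.
Back-substitute for 1:
1 = 1×6 − 1×5
  = −1×29 + 5×6
So 6⁻¹ ≡ 5 (mod 29).

5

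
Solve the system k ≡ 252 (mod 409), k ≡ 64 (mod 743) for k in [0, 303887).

127860

409⁻¹ mod 743: 409×109 ≡ 1 (mod 743), so 409⁻¹ ≡ 109.
k = 252 + 409×((64 − 252)×109 mod 743) = 252 + 409×312 = 127860.
Check: 127860 mod 409 = 252, 127860 mod 743 = 64. ✓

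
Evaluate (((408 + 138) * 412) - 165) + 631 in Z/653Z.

408 + 138 = 546
546 * 412 = 224952 ≡ 320 (mod 653)
320 - 165 = 155
155 + 631 = 786 ≡ 133 (mod 653)

133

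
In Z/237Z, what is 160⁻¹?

By the extended Euclidean algorithm:
237 = 1·160 + 77
160 = 2·77 + 6
77 = 12·6 + 5
6 = 1·5 + 1
5 = 5·1 + 0
gcd(160, 237) = 1, so the inverse exists.
Bézout: 1 = −27·237 + 40·160.
So 160⁻¹ ≡ 40 (mod 237).

40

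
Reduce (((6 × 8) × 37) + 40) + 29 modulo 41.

6 × 8 = 48 ≡ 7 (mod 41)
7 × 37 = 259 ≡ 13 (mod 41)
13 + 40 = 53 ≡ 12 (mod 41)
12 + 29 = 41 ≡ 0 (mod 41)

0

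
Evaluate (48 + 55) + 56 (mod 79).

48 + 55 = 103 ≡ 24 (mod 79)
24 + 56 = 80 ≡ 1 (mod 79)

1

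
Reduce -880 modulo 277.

228

-880 = -4×277 + 228, so -880 ≡ 228 (mod 277).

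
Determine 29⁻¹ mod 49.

22

Run the extended Euclidean algorithm:
49 = 1×29 + 20
29 = 1×20 + 9
20 = 2×9 + 2
9 = 4×2 + 1
2 = 2×1 + 0
gcd(29, 49) = 1, so the inverse exists.
Bézout: 1 = −13×49 + 22×29.
So 29⁻¹ ≡ 22 (mod 49).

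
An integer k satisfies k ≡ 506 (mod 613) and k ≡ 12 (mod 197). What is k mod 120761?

613⁻¹ mod 197: 613×9 ≡ 1 (mod 197), so 613⁻¹ ≡ 9.
k = 506 + 613×((12 − 506)×9 mod 197) = 506 + 613×85 = 52611.
Check: 52611 mod 613 = 506, 52611 mod 197 = 12. ✓

52611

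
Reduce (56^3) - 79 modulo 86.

11

(56)^3 ≡ 4 (mod 86)
4 - 79 = -75 ≡ 11 (mod 86)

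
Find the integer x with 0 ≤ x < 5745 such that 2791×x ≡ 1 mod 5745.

3736

By the extended Euclidean algorithm:
5745 = 2×2791 + 163
2791 = 17×163 + 20
163 = 8×20 + 3
20 = 6×3 + 2
3 = 1×2 + 1
2 = 2×1 + 0
gcd(2791, 5745) = 1, so the inverse exists.
Bézout: 1 = 976×5745 − 2009×2791.
So 2791⁻¹ ≡ −2009 ≡ 3736 (mod 5745).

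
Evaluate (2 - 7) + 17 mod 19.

2 - 7 = -5 ≡ 14 (mod 19)
14 + 17 = 31 ≡ 12 (mod 19)

12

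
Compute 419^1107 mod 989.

247

By square-and-multiply:
1107 in binary is 10001010011, i.e. 1107 = 1024 + 64 + 16 + 2 + 1.
419^1 ≡ 419 (mod 989)
419^2 ≡ 419^2 = 175561 ≡ 508 (mod 989)
419^4 ≡ 508^2 = 258064 ≡ 924 (mod 989)
419^8 ≡ 924^2 = 853776 ≡ 269 (mod 989)
419^16 ≡ 269^2 = 72361 ≡ 164 (mod 989)
419^32 ≡ 164^2 = 26896 ≡ 193 (mod 989)
419^64 ≡ 193^2 = 37249 ≡ 656 (mod 989)
419^128 ≡ 656^2 = 430336 ≡ 121 (mod 989)
419^256 ≡ 121^2 = 14641 ≡ 795 (mod 989)
419^512 ≡ 795^2 = 632025 ≡ 54 (mod 989)
419^1024 ≡ 54^2 = 2916 ≡ 938 (mod 989)
419^1107 = 419^1024 × 419^64 × 419^16 × 419^2 × 419^1 ≡ 938 × 656 × 164 × 508 × 419 (mod 989).
Accumulate the product:
938 × 656 = 615328 ≡ 170
170 × 164 = 27880 ≡ 188
188 × 508 = 95504 ≡ 560
560 × 419 = 234640 ≡ 247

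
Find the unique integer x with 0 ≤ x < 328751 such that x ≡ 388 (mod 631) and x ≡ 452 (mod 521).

631⁻¹ mod 521: 631·90 ≡ 1 (mod 521), so 631⁻¹ ≡ 90.
x = 388 + 631·((452 − 388)·90 mod 521) = 388 + 631·29 = 18687.

18687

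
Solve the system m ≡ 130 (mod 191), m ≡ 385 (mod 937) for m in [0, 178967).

43487

191⁻¹ mod 937: 191*677 ≡ 1 (mod 937), so 191⁻¹ ≡ 677.
m = 130 + 191*((385 − 130)*677 mod 937) = 130 + 191*227 = 43487.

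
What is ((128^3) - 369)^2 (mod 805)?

(128)^3 ≡ 127 (mod 805)
127 - 369 = -242 ≡ 563 (mod 805)
(563)^2 ≡ 604 (mod 805)

604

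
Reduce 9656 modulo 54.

9656 = 178·54 + 44, so 9656 ≡ 44 (mod 54).

44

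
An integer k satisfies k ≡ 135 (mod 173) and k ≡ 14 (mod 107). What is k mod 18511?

2903

173⁻¹ mod 107: 173·60 ≡ 1 (mod 107), so 173⁻¹ ≡ 60.
k = 135 + 173·((14 − 135)·60 mod 107) = 135 + 173·16 = 2903.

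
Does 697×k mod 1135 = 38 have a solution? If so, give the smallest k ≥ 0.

1109

gcd(697, 1135) = 1, so a unique solution mod 1135 exists.
697⁻¹ ≡ 298 (mod 1135).
k ≡ 298×38 ≡ 1109 (mod 1135).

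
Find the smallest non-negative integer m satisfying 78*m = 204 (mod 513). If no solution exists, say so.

gcd(78, 513) = 3, and 3 | 204, so solutions exist.
Divide through by 3: 26*m mod 171 = 68.
26⁻¹ ≡ 125 (mod 171).
m ≡ 125*68 ≡ 121 (mod 171).
The smallest non-negative solution is m = 121.

121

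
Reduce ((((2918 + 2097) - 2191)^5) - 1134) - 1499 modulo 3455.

556

2918 + 2097 = 5015 ≡ 1560 (mod 3455)
1560 - 2191 = -631 ≡ 2824 (mod 3455)
(2824)^5 ≡ 3189 (mod 3455)
3189 - 1134 = 2055
2055 - 1499 = 556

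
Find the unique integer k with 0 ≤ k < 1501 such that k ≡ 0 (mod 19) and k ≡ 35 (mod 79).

19⁻¹ mod 79: 19×25 ≡ 1 (mod 79), so 19⁻¹ ≡ 25.
k = 0 + 19×((35 − 0)×25 mod 79) = 0 + 19×6 = 114.
Check: 114 mod 19 = 0, 114 mod 79 = 35. ✓

114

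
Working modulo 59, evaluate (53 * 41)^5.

53 * 41 = 2173 ≡ 49 (mod 59)
(49)^5 ≡ 5 (mod 59)

5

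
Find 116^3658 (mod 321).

223

3658 in binary is 111001001010, i.e. 3658 = 2048 + 1024 + 512 + 64 + 8 + 2.
116^1 ≡ 116 (mod 321)
116^2 ≡ 116^2 = 13456 ≡ 295 (mod 321)
116^4 ≡ 295^2 = 87025 ≡ 34 (mod 321)
116^8 ≡ 34^2 = 1156 ≡ 193 (mod 321)
116^16 ≡ 193^2 = 37249 ≡ 13 (mod 321)
116^32 ≡ 13^2 = 169 (mod 321)
116^64 ≡ 169^2 = 28561 ≡ 313 (mod 321)
116^128 ≡ 313^2 = 97969 ≡ 64 (mod 321)
116^256 ≡ 64^2 = 4096 ≡ 244 (mod 321)
116^512 ≡ 244^2 = 59536 ≡ 151 (mod 321)
116^1024 ≡ 151^2 = 22801 ≡ 10 (mod 321)
116^2048 ≡ 10^2 = 100 (mod 321)
116^3658 = 116^2048 · 116^1024 · 116^512 · 116^64 · 116^8 · 116^2 ≡ 100 · 10 · 151 · 313 · 193 · 295 (mod 321).
Accumulate the product:
100 · 10 = 1000 ≡ 37
37 · 151 = 5587 ≡ 130
130 · 313 = 40690 ≡ 244
244 · 193 = 47092 ≡ 226
226 · 295 = 66670 ≡ 223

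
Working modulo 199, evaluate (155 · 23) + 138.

155 · 23 = 3565 ≡ 182 (mod 199)
182 + 138 = 320 ≡ 121 (mod 199)

121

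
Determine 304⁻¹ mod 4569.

2029

Apply the Euclidean algorithm and back-substitute:
4569 = 15×304 + 9
304 = 33×9 + 7
9 = 1×7 + 2
7 = 3×2 + 1
2 = 2×1 + 0
gcd(304, 4569) = 1, so the inverse exists.
Bézout: 1 = −135×4569 + 2029×304.
So 304⁻¹ ≡ 2029 (mod 4569).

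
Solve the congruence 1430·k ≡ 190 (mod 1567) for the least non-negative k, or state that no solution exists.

gcd(1430, 1567) = 1, so a unique solution mod 1567 exists.
1430⁻¹ ≡ 183 (mod 1567).
k ≡ 183·190 ≡ 296 (mod 1567).

296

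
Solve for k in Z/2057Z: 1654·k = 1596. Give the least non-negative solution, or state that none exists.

gcd(1654, 2057) = 1, so a unique solution mod 2057 exists.
1654⁻¹ ≡ 245 (mod 2057).
k ≡ 245·1596 ≡ 190 (mod 2057).

190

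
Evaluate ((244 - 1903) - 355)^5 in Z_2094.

2006

244 - 1903 = -1659 ≡ 435 (mod 2094)
435 - 355 = 80
(80)^5 ≡ 2006 (mod 2094)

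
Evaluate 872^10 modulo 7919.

6627

Using repeated squaring:
10 in binary is 1010, i.e. 10 = 8 + 2.
872^1 ≡ 872 (mod 7919)
872^2 ≡ 872^2 = 760384 ≡ 160 (mod 7919)
872^4 ≡ 160^2 = 25600 ≡ 1843 (mod 7919)
872^8 ≡ 1843^2 = 3396649 ≡ 7317 (mod 7919)
872^10 = 872^8 × 872^2 ≡ 7317 × 160 (mod 7919).
7317 × 160 = 1170720 ≡ 6627 (mod 7919).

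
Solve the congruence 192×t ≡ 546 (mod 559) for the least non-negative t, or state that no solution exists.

195

gcd(192, 559) = 1, so a unique solution mod 559 exists.
192⁻¹ ≡ 329 (mod 559).
t ≡ 329×546 ≡ 195 (mod 559).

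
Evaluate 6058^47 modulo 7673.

4562

47 in binary is 101111, i.e. 47 = 32 + 8 + 4 + 2 + 1.
6058^1 ≡ 6058 (mod 7673)
6058^2 ≡ 6058^2 = 36699364 ≡ 7078 (mod 7673)
6058^4 ≡ 7078^2 = 50098084 ≡ 1067 (mod 7673)
6058^8 ≡ 1067^2 = 1138489 ≡ 2885 (mod 7673)
6058^16 ≡ 2885^2 = 8323225 ≡ 5693 (mod 7673)
6058^32 ≡ 5693^2 = 32410249 ≡ 7170 (mod 7673)
6058^47 = 6058^32 * 6058^8 * 6058^4 * 6058^2 * 6058^1 ≡ 7170 * 2885 * 1067 * 7078 * 6058 (mod 7673).
Accumulate the product:
7170 * 2885 = 20685450 ≡ 6715
6715 * 1067 = 7164905 ≡ 5996
5996 * 7078 = 42439688 ≡ 325
325 * 6058 = 1968850 ≡ 4562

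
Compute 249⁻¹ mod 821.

821 = 3*249 + 74
249 = 3*74 + 27
74 = 2*27 + 20
27 = 1*20 + 7
20 = 2*7 + 6
7 = 1*6 + 1
6 = 6*1 + 0
gcd(249, 821) = 1, so the inverse exists.
Bézout: 1 = −37*821 + 122*249.
So 249⁻¹ ≡ 122 (mod 821).

122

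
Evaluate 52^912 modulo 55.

912 in binary is 1110010000, i.e. 912 = 512 + 256 + 128 + 16.
52^1 ≡ 52 (mod 55)
52^2 ≡ 52^2 = 2704 ≡ 9 (mod 55)
52^4 ≡ 9^2 = 81 ≡ 26 (mod 55)
52^8 ≡ 26^2 = 676 ≡ 16 (mod 55)
52^16 ≡ 16^2 = 256 ≡ 36 (mod 55)
52^32 ≡ 36^2 = 1296 ≡ 31 (mod 55)
52^64 ≡ 31^2 = 961 ≡ 26 (mod 55)
52^128 ≡ 26^2 = 676 ≡ 16 (mod 55)
52^256 ≡ 16^2 = 256 ≡ 36 (mod 55)
52^512 ≡ 36^2 = 1296 ≡ 31 (mod 55)
52^912 = 52^512 · 52^256 · 52^128 · 52^16 ≡ 31 · 36 · 16 · 36 (mod 55).
Accumulate the product:
31 · 36 = 1116 ≡ 16
16 · 16 = 256 ≡ 36
36 · 36 = 1296 ≡ 31

31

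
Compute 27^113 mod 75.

42

27^1 ≡ 27 (mod 75)
27^2 ≡ 27^2 = 729 ≡ 54 (mod 75)
27^4 ≡ 54^2 = 2916 ≡ 66 (mod 75)
27^8 ≡ 66^2 = 4356 ≡ 6 (mod 75)
27^16 ≡ 6^2 = 36 (mod 75)
27^32 ≡ 36^2 = 1296 ≡ 21 (mod 75)
27^64 ≡ 21^2 = 441 ≡ 66 (mod 75)
27^113 = 27^64 × 27^32 × 27^16 × 27^1 ≡ 66 × 21 × 36 × 27 (mod 75).
Accumulate the product:
66 × 21 = 1386 ≡ 36
36 × 36 = 1296 ≡ 21
21 × 27 = 567 ≡ 42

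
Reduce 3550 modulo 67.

66

3550 = 52×67 + 66, so 3550 ≡ 66 (mod 67).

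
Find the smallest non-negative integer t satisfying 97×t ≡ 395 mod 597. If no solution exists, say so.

41

gcd(97, 597) = 1, so a unique solution mod 597 exists.
97⁻¹ ≡ 517 (mod 597).
t ≡ 517×395 ≡ 41 (mod 597).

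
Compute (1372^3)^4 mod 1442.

(1372)^3 ≡ 196 (mod 1442)
(196)^4 ≡ 112 (mod 1442)

112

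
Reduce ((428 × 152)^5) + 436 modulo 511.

428 × 152 = 65056 ≡ 159 (mod 511)
(159)^5 ≡ 234 (mod 511)
234 + 436 = 670 ≡ 159 (mod 511)

159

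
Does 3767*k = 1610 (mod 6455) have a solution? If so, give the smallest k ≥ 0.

3395

gcd(3767, 6455) = 1, so a unique solution mod 6455 exists.
3767⁻¹ ≡ 3398 (mod 6455).
k ≡ 3398*1610 ≡ 3395 (mod 6455).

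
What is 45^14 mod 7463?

3273

14 in binary is 1110, i.e. 14 = 8 + 4 + 2.
45^1 ≡ 45 (mod 7463)
45^2 ≡ 45^2 = 2025 (mod 7463)
45^4 ≡ 2025^2 = 4100625 ≡ 3438 (mod 7463)
45^8 ≡ 3438^2 = 11819844 ≡ 5915 (mod 7463)
45^14 = 45^8 * 45^4 * 45^2 ≡ 5915 * 3438 * 2025 (mod 7463).
Accumulate the product:
5915 * 3438 = 20335770 ≡ 6558
6558 * 2025 = 13279950 ≡ 3273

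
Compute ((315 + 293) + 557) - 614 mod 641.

551

315 + 293 = 608
608 + 557 = 1165 ≡ 524 (mod 641)
524 - 614 = -90 ≡ 551 (mod 641)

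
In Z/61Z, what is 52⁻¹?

By the extended Euclidean algorithm:
61 = 1×52 + 9
52 = 5×9 + 7
9 = 1×7 + 2
7 = 3×2 + 1
2 = 2×1 + 0
gcd(52, 61) = 1, so the inverse exists.
Bézout: 1 = −23×61 + 27×52.
So 52⁻¹ ≡ 27 (mod 61).

27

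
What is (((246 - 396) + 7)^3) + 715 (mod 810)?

608

246 - 396 = -150 ≡ 660 (mod 810)
660 + 7 = 667
(667)^3 ≡ 703 (mod 810)
703 + 715 = 1418 ≡ 608 (mod 810)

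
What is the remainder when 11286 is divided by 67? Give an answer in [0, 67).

11286 = 168*67 + 30, so 11286 ≡ 30 (mod 67).

30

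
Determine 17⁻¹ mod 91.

75

By the extended Euclidean algorithm:
91 = 5×17 + 6
17 = 2×6 + 5
6 = 1×5 + 1
5 = 5×1 + 0
gcd(17, 91) = 1, so the inverse exists.
Back-substitute for 1:
1 = 1×6 − 1×5
  = −1×17 + 3×6
  = 3×91 − 16×17
So 17⁻¹ ≡ −16 ≡ 75 (mod 91).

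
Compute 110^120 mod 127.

122

Compute successive squares:
120 in binary is 1111000, i.e. 120 = 64 + 32 + 16 + 8.
110^1 ≡ 110 (mod 127)
110^2 ≡ 110^2 = 12100 ≡ 35 (mod 127)
110^4 ≡ 35^2 = 1225 ≡ 82 (mod 127)
110^8 ≡ 82^2 = 6724 ≡ 120 (mod 127)
110^16 ≡ 120^2 = 14400 ≡ 49 (mod 127)
110^32 ≡ 49^2 = 2401 ≡ 115 (mod 127)
110^64 ≡ 115^2 = 13225 ≡ 17 (mod 127)
110^120 = 110^64 × 110^32 × 110^16 × 110^8 ≡ 17 × 115 × 49 × 120 (mod 127).
Accumulate the product:
17 × 115 = 1955 ≡ 50
50 × 49 = 2450 ≡ 37
37 × 120 = 4440 ≡ 122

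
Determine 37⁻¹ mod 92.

92 = 2·37 + 18
37 = 2·18 + 1
18 = 18·1 + 0
gcd(37, 92) = 1, so the inverse exists.
Back-substitute for 1:
1 = 1·37 − 2·18
  = −2·92 + 5·37
So 37⁻¹ ≡ 5 (mod 92).

5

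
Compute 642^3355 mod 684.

Compute successive squares:
3355 in binary is 110100011011, i.e. 3355 = 2048 + 1024 + 256 + 16 + 8 + 2 + 1.
642^1 ≡ 642 (mod 684)
642^2 ≡ 642^2 = 412164 ≡ 396 (mod 684)
642^4 ≡ 396^2 = 156816 ≡ 180 (mod 684)
642^8 ≡ 180^2 = 32400 ≡ 252 (mod 684)
642^16 ≡ 252^2 = 63504 ≡ 576 (mod 684)
642^32 ≡ 576^2 = 331776 ≡ 36 (mod 684)
642^64 ≡ 36^2 = 1296 ≡ 612 (mod 684)
642^128 ≡ 612^2 = 374544 ≡ 396 (mod 684)
642^256 ≡ 396^2 = 156816 ≡ 180 (mod 684)
642^512 ≡ 180^2 = 32400 ≡ 252 (mod 684)
642^1024 ≡ 252^2 = 63504 ≡ 576 (mod 684)
642^2048 ≡ 576^2 = 331776 ≡ 36 (mod 684)
642^3355 = 642^2048 × 642^1024 × 642^256 × 642^16 × 642^8 × 642^2 × 642^1 ≡ 36 × 576 × 180 × 576 × 252 × 396 × 642 (mod 684).
Accumulate the product:
36 × 576 = 20736 ≡ 216
216 × 180 = 38880 ≡ 576
576 × 576 = 331776 ≡ 36
36 × 252 = 9072 ≡ 180
180 × 396 = 71280 ≡ 144
144 × 642 = 92448 ≡ 108

108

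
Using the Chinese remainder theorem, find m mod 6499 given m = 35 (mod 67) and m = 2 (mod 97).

4658

67⁻¹ mod 97: 67*42 ≡ 1 (mod 97), so 67⁻¹ ≡ 42.
m = 35 + 67*((2 − 35)*42 mod 97) = 35 + 67*69 = 4658.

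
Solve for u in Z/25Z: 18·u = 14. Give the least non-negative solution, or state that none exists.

23

gcd(18, 25) = 1, so a unique solution mod 25 exists.
18⁻¹ ≡ 7 (mod 25).
u ≡ 7·14 ≡ 23 (mod 25).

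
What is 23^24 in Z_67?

9

24 in binary is 11000, i.e. 24 = 16 + 8.
23^1 ≡ 23 (mod 67)
23^2 ≡ 23^2 = 529 ≡ 60 (mod 67)
23^4 ≡ 60^2 = 3600 ≡ 49 (mod 67)
23^8 ≡ 49^2 = 2401 ≡ 56 (mod 67)
23^16 ≡ 56^2 = 3136 ≡ 54 (mod 67)
23^24 = 23^16 × 23^8 ≡ 54 × 56 (mod 67).
54 × 56 = 3024 ≡ 9 (mod 67).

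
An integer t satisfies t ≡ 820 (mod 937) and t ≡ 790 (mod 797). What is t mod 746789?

937⁻¹ mod 797: 937*723 ≡ 1 (mod 797), so 937⁻¹ ≡ 723.
t = 820 + 937*((790 − 820)*723 mod 797) = 820 + 937*626 = 587382.
Check: 587382 mod 937 = 820, 587382 mod 797 = 790. ✓

587382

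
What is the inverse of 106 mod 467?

304

467 = 4*106 + 43
106 = 2*43 + 20
43 = 2*20 + 3
20 = 6*3 + 2
3 = 1*2 + 1
2 = 2*1 + 0
gcd(106, 467) = 1, so the inverse exists.
Back-substitute for 1:
1 = 1*3 − 1*2
  = −1*20 + 7*3
  = 7*43 − 15*20
  = −15*106 + 37*43
  = 37*467 − 163*106
So 106⁻¹ ≡ −163 ≡ 304 (mod 467).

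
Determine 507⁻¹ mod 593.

By the extended Euclidean algorithm:
593 = 1*507 + 86
507 = 5*86 + 77
86 = 1*77 + 9
77 = 8*9 + 5
9 = 1*5 + 4
5 = 1*4 + 1
4 = 4*1 + 0
gcd(507, 593) = 1, so the inverse exists.
Back-substitute for 1:
1 = 1*5 − 1*4
  = −1*9 + 2*5
  = 2*77 − 17*9
  = −17*86 + 19*77
  = 19*507 − 112*86
  = −112*593 + 131*507
So 507⁻¹ ≡ 131 (mod 593).

131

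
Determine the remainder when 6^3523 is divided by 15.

6

3523 in binary is 110111000011, i.e. 3523 = 2048 + 1024 + 256 + 128 + 64 + 2 + 1.
6^1 ≡ 6 (mod 15)
6^2 ≡ 6^2 = 36 ≡ 6 (mod 15)
6^4 ≡ 6^2 = 36 ≡ 6 (mod 15)
6^8 ≡ 6^2 = 36 ≡ 6 (mod 15)
6^16 ≡ 6^2 = 36 ≡ 6 (mod 15)
6^32 ≡ 6^2 = 36 ≡ 6 (mod 15)
6^64 ≡ 6^2 = 36 ≡ 6 (mod 15)
6^128 ≡ 6^2 = 36 ≡ 6 (mod 15)
6^256 ≡ 6^2 = 36 ≡ 6 (mod 15)
6^512 ≡ 6^2 = 36 ≡ 6 (mod 15)
6^1024 ≡ 6^2 = 36 ≡ 6 (mod 15)
6^2048 ≡ 6^2 = 36 ≡ 6 (mod 15)
6^3523 = 6^2048 × 6^1024 × 6^256 × 6^128 × 6^64 × 6^2 × 6^1 ≡ 6 × 6 × 6 × 6 × 6 × 6 × 6 (mod 15).
Accumulate the product:
6 × 6 = 36 ≡ 6
6 × 6 = 36 ≡ 6
6 × 6 = 36 ≡ 6
6 × 6 = 36 ≡ 6
6 × 6 = 36 ≡ 6
6 × 6 = 36 ≡ 6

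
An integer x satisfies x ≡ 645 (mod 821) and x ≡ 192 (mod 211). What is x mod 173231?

821⁻¹ mod 211: 821*55 ≡ 1 (mod 211), so 821⁻¹ ≡ 55.
x = 645 + 821*((192 − 645)*55 mod 211) = 645 + 821*194 = 159919.
Check: 159919 mod 821 = 645, 159919 mod 211 = 192. ✓

159919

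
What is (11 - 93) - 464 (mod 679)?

11 - 93 = -82 ≡ 597 (mod 679)
597 - 464 = 133

133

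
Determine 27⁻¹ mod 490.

490 = 18·27 + 4
27 = 6·4 + 3
4 = 1·3 + 1
3 = 3·1 + 0
gcd(27, 490) = 1, so the inverse exists.
Back-substitute for 1:
1 = 1·4 − 1·3
  = −1·27 + 7·4
  = 7·490 − 127·27
So 27⁻¹ ≡ −127 ≡ 363 (mod 490).

363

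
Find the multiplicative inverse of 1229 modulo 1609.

By the extended Euclidean algorithm:
1609 = 1·1229 + 380
1229 = 3·380 + 89
380 = 4·89 + 24
89 = 3·24 + 17
24 = 1·17 + 7
17 = 2·7 + 3
7 = 2·3 + 1
3 = 3·1 + 0
gcd(1229, 1609) = 1, so the inverse exists.
Back-substitute for 1:
1 = 1·7 − 2·3
  = −2·17 + 5·7
  = 5·24 − 7·17
  = −7·89 + 26·24
  = 26·380 − 111·89
  = −111·1229 + 359·380
  = 359·1609 − 470·1229
So 1229⁻¹ ≡ −470 ≡ 1139 (mod 1609).

1139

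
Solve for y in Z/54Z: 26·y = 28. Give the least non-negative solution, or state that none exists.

gcd(26, 54) = 2, and 2 | 28, so solutions exist.
Divide through by 2: 13·y ≡ 14 (mod 27).
13⁻¹ ≡ 25 (mod 27).
y ≡ 25·14 ≡ 26 (mod 27).
The smallest non-negative solution is y = 26.

26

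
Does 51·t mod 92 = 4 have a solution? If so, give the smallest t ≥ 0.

56

gcd(51, 92) = 1, so a unique solution mod 92 exists.
51⁻¹ ≡ 83 (mod 92).
t ≡ 83·4 ≡ 56 (mod 92).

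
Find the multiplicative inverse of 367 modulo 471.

471 = 1*367 + 104
367 = 3*104 + 55
104 = 1*55 + 49
55 = 1*49 + 6
49 = 8*6 + 1
6 = 6*1 + 0
gcd(367, 471) = 1, so the inverse exists.
Back-substitute for 1:
1 = 1*49 − 8*6
  = −8*55 + 9*49
  = 9*104 − 17*55
  = −17*367 + 60*104
  = 60*471 − 77*367
So 367⁻¹ ≡ −77 ≡ 394 (mod 471).

394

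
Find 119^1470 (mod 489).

Using repeated squaring:
1470 in binary is 10110111110, i.e. 1470 = 1024 + 256 + 128 + 32 + 16 + 8 + 4 + 2.
119^1 ≡ 119 (mod 489)
119^2 ≡ 119^2 = 14161 ≡ 469 (mod 489)
119^4 ≡ 469^2 = 219961 ≡ 400 (mod 489)
119^8 ≡ 400^2 = 160000 ≡ 97 (mod 489)
119^16 ≡ 97^2 = 9409 ≡ 118 (mod 489)
119^32 ≡ 118^2 = 13924 ≡ 232 (mod 489)
119^64 ≡ 232^2 = 53824 ≡ 34 (mod 489)
119^128 ≡ 34^2 = 1156 ≡ 178 (mod 489)
119^256 ≡ 178^2 = 31684 ≡ 388 (mod 489)
119^512 ≡ 388^2 = 150544 ≡ 421 (mod 489)
119^1024 ≡ 421^2 = 177241 ≡ 223 (mod 489)
119^1470 = 119^1024 × 119^256 × 119^128 × 119^32 × 119^16 × 119^8 × 119^4 × 119^2 ≡ 223 × 388 × 178 × 232 × 118 × 97 × 400 × 469 (mod 489).
Accumulate the product:
223 × 388 = 86524 ≡ 460
460 × 178 = 81880 ≡ 217
217 × 232 = 50344 ≡ 466
466 × 118 = 54988 ≡ 220
220 × 97 = 21340 ≡ 313
313 × 400 = 125200 ≡ 16
16 × 469 = 7504 ≡ 169

169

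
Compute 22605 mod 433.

89

22605 = 52*433 + 89, so 22605 ≡ 89 (mod 433).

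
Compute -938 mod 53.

16

-938 = -18×53 + 16, so -938 ≡ 16 (mod 53).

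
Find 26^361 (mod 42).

26^1 ≡ 26 (mod 42)
26^2 ≡ 26^2 = 676 ≡ 4 (mod 42)
26^4 ≡ 4^2 = 16 (mod 42)
26^8 ≡ 16^2 = 256 ≡ 4 (mod 42)
26^16 ≡ 4^2 = 16 (mod 42)
26^32 ≡ 16^2 = 256 ≡ 4 (mod 42)
26^64 ≡ 4^2 = 16 (mod 42)
26^128 ≡ 16^2 = 256 ≡ 4 (mod 42)
26^256 ≡ 4^2 = 16 (mod 42)
26^361 = 26^256 · 26^64 · 26^32 · 26^8 · 26^1 ≡ 16 · 16 · 4 · 4 · 26 (mod 42).
Accumulate the product:
16 · 16 = 256 ≡ 4
4 · 4 = 16
16 · 4 = 64 ≡ 22
22 · 26 = 572 ≡ 26

26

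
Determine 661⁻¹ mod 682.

By the extended Euclidean algorithm:
682 = 1·661 + 21
661 = 31·21 + 10
21 = 2·10 + 1
10 = 10·1 + 0
gcd(661, 682) = 1, so the inverse exists.
Back-substitute for 1:
1 = 1·21 − 2·10
  = −2·661 + 63·21
  = 63·682 − 65·661
So 661⁻¹ ≡ −65 ≡ 617 (mod 682).

617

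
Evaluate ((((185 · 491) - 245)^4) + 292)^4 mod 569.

185 · 491 = 90835 ≡ 364 (mod 569)
364 - 245 = 119
(119)^4 ≡ 113 (mod 569)
113 + 292 = 405
(405)^4 ≡ 80 (mod 569)

80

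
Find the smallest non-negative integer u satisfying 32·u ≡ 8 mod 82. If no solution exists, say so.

31

gcd(32, 82) = 2, and 2 | 8, so solutions exist.
Divide through by 2: 16·u ≡ 4 mod 41.
16⁻¹ ≡ 18 (mod 41).
u ≡ 18·4 ≡ 31 (mod 41).
The smallest non-negative solution is u = 31.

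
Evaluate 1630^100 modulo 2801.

2339

Compute successive squares:
1630^1 ≡ 1630 (mod 2801)
1630^2 ≡ 1630^2 = 2656900 ≡ 1552 (mod 2801)
1630^4 ≡ 1552^2 = 2408704 ≡ 2645 (mod 2801)
1630^8 ≡ 2645^2 = 6996025 ≡ 1928 (mod 2801)
1630^16 ≡ 1928^2 = 3717184 ≡ 257 (mod 2801)
1630^32 ≡ 257^2 = 66049 ≡ 1626 (mod 2801)
1630^64 ≡ 1626^2 = 2643876 ≡ 2533 (mod 2801)
1630^100 = 1630^64 · 1630^32 · 1630^4 ≡ 2533 · 1626 · 2645 (mod 2801).
Accumulate the product:
2533 · 1626 = 4118658 ≡ 1188
1188 · 2645 = 3142260 ≡ 2339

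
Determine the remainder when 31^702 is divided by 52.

702 in binary is 1010111110, i.e. 702 = 512 + 128 + 32 + 16 + 8 + 4 + 2.
31^1 ≡ 31 (mod 52)
31^2 ≡ 31^2 = 961 ≡ 25 (mod 52)
31^4 ≡ 25^2 = 625 ≡ 1 (mod 52)
31^8 ≡ 1^2 = 1 (mod 52)
31^16 ≡ 1^2 = 1 (mod 52)
31^32 ≡ 1^2 = 1 (mod 52)
31^64 ≡ 1^2 = 1 (mod 52)
31^128 ≡ 1^2 = 1 (mod 52)
31^256 ≡ 1^2 = 1 (mod 52)
31^512 ≡ 1^2 = 1 (mod 52)
31^702 = 31^512 · 31^128 · 31^32 · 31^16 · 31^8 · 31^4 · 31^2 ≡ 1 · 1 · 1 · 1 · 1 · 1 · 25 (mod 52).
Accumulate the product:
1 · 1 = 1
1 · 1 = 1
1 · 1 = 1
1 · 1 = 1
1 · 1 = 1
1 · 25 = 25

25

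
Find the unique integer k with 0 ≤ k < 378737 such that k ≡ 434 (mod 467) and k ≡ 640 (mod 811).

72819

467⁻¹ mod 811: 467·422 ≡ 1 (mod 811), so 467⁻¹ ≡ 422.
k = 434 + 467·((640 − 434)·422 mod 811) = 434 + 467·155 = 72819.
Check: 72819 mod 467 = 434, 72819 mod 811 = 640. ✓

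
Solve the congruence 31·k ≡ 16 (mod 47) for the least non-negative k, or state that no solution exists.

46

gcd(31, 47) = 1, so a unique solution mod 47 exists.
31⁻¹ ≡ 44 (mod 47).
k ≡ 44·16 ≡ 46 (mod 47).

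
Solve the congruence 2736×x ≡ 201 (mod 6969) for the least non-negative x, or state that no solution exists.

gcd(2736, 6969) = 3, and 3 | 201, so solutions exist.
Divide through by 3: 912×x mod 2323 = 67.
912⁻¹ ≡ 135 (mod 2323).
x ≡ 135×67 ≡ 2076 (mod 2323).
The smallest non-negative solution is x = 2076.

2076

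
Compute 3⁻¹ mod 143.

143 = 47·3 + 2
3 = 1·2 + 1
2 = 2·1 + 0
gcd(3, 143) = 1, so the inverse exists.
Bézout: 1 = −1·143 + 48·3.
So 3⁻¹ ≡ 48 (mod 143).

48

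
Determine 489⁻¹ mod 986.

Run the extended Euclidean algorithm:
986 = 2×489 + 8
489 = 61×8 + 1
8 = 8×1 + 0
gcd(489, 986) = 1, so the inverse exists.
Back-substitute for 1:
1 = 1×489 − 61×8
  = −61×986 + 123×489
So 489⁻¹ ≡ 123 (mod 986).

123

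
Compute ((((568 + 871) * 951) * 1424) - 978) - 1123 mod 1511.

112

568 + 871 = 1439
1439 * 951 = 1368489 ≡ 1034 (mod 1511)
1034 * 1424 = 1472416 ≡ 702 (mod 1511)
702 - 978 = -276 ≡ 1235 (mod 1511)
1235 - 1123 = 112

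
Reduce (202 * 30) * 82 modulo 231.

202 * 30 = 6060 ≡ 54 (mod 231)
54 * 82 = 4428 ≡ 39 (mod 231)

39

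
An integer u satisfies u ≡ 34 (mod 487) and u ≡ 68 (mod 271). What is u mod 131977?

45325

487⁻¹ mod 271: 487*202 ≡ 1 (mod 271), so 487⁻¹ ≡ 202.
u = 34 + 487*((68 − 34)*202 mod 271) = 34 + 487*93 = 45325.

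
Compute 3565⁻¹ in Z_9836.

By the extended Euclidean algorithm:
9836 = 2*3565 + 2706
3565 = 1*2706 + 859
2706 = 3*859 + 129
859 = 6*129 + 85
129 = 1*85 + 44
85 = 1*44 + 41
44 = 1*41 + 3
41 = 13*3 + 2
3 = 1*2 + 1
2 = 2*1 + 0
gcd(3565, 9836) = 1, so the inverse exists.
Back-substitute for 1:
1 = 1*3 − 1*2
  = −1*41 + 14*3
  = 14*44 − 15*41
  = −15*85 + 29*44
  = 29*129 − 44*85
  = −44*859 + 293*129
  = 293*2706 − 923*859
  = −923*3565 + 1216*2706
  = 1216*9836 − 3355*3565
So 3565⁻¹ ≡ −3355 ≡ 6481 (mod 9836).

6481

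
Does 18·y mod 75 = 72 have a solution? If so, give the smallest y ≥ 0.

gcd(18, 75) = 3, and 3 | 72, so solutions exist.
Divide through by 3: 6·y ≡ 24 (mod 25).
6⁻¹ ≡ 21 (mod 25).
y ≡ 21·24 ≡ 4 (mod 25).
The smallest non-negative solution is y = 4.

4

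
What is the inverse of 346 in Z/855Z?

Run the extended Euclidean algorithm:
855 = 2*346 + 163
346 = 2*163 + 20
163 = 8*20 + 3
20 = 6*3 + 2
3 = 1*2 + 1
2 = 2*1 + 0
gcd(346, 855) = 1, so the inverse exists.
Back-substitute for 1:
1 = 1*3 − 1*2
  = −1*20 + 7*3
  = 7*163 − 57*20
  = −57*346 + 121*163
  = 121*855 − 299*346
So 346⁻¹ ≡ −299 ≡ 556 (mod 855).

556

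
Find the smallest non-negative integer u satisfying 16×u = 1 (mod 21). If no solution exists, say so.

gcd(16, 21) = 1, so a unique solution mod 21 exists.
16⁻¹ ≡ 4 (mod 21).
u ≡ 4×1 ≡ 4 (mod 21).

4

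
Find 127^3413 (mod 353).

3413 in binary is 110101010101, i.e. 3413 = 2048 + 1024 + 256 + 64 + 16 + 4 + 1.
127^1 ≡ 127 (mod 353)
127^2 ≡ 127^2 = 16129 ≡ 244 (mod 353)
127^4 ≡ 244^2 = 59536 ≡ 232 (mod 353)
127^8 ≡ 232^2 = 53824 ≡ 168 (mod 353)
127^16 ≡ 168^2 = 28224 ≡ 337 (mod 353)
127^32 ≡ 337^2 = 113569 ≡ 256 (mod 353)
127^64 ≡ 256^2 = 65536 ≡ 231 (mod 353)
127^128 ≡ 231^2 = 53361 ≡ 58 (mod 353)
127^256 ≡ 58^2 = 3364 ≡ 187 (mod 353)
127^512 ≡ 187^2 = 34969 ≡ 22 (mod 353)
127^1024 ≡ 22^2 = 484 ≡ 131 (mod 353)
127^2048 ≡ 131^2 = 17161 ≡ 217 (mod 353)
127^3413 = 127^2048 * 127^1024 * 127^256 * 127^64 * 127^16 * 127^4 * 127^1 ≡ 217 * 131 * 187 * 231 * 337 * 232 * 127 (mod 353).
Accumulate the product:
217 * 131 = 28427 ≡ 187
187 * 187 = 34969 ≡ 22
22 * 231 = 5082 ≡ 140
140 * 337 = 47180 ≡ 231
231 * 232 = 53592 ≡ 289
289 * 127 = 36703 ≡ 344

344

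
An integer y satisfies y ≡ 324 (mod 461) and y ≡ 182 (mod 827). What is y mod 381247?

67169

461⁻¹ mod 827: 461×296 ≡ 1 (mod 827), so 461⁻¹ ≡ 296.
y = 324 + 461×((182 − 324)×296 mod 827) = 324 + 461×145 = 67169.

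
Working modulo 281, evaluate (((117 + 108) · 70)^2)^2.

200

117 + 108 = 225
225 · 70 = 15750 ≡ 14 (mod 281)
(14)^2 ≡ 196 (mod 281)
(196)^2 ≡ 200 (mod 281)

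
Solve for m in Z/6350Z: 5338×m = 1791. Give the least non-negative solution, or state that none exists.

gcd(5338, 6350) = 2, and 2 does not divide 1791.
So the congruence has no solution.

no solution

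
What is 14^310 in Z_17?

15

Compute successive squares:
310 in binary is 100110110, i.e. 310 = 256 + 32 + 16 + 4 + 2.
14^1 ≡ 14 (mod 17)
14^2 ≡ 14^2 = 196 ≡ 9 (mod 17)
14^4 ≡ 9^2 = 81 ≡ 13 (mod 17)
14^8 ≡ 13^2 = 169 ≡ 16 (mod 17)
14^16 ≡ 16^2 = 256 ≡ 1 (mod 17)
14^32 ≡ 1^2 = 1 (mod 17)
14^64 ≡ 1^2 = 1 (mod 17)
14^128 ≡ 1^2 = 1 (mod 17)
14^256 ≡ 1^2 = 1 (mod 17)
14^310 = 14^256 * 14^32 * 14^16 * 14^4 * 14^2 ≡ 1 * 1 * 1 * 13 * 9 (mod 17).
Accumulate the product:
1 * 1 = 1
1 * 1 = 1
1 * 13 = 13
13 * 9 = 117 ≡ 15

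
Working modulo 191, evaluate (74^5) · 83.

(74)^5 ≡ 139 (mod 191)
139 · 83 = 11537 ≡ 77 (mod 191)

77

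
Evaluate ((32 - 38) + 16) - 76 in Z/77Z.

32 - 38 = -6 ≡ 71 (mod 77)
71 + 16 = 87 ≡ 10 (mod 77)
10 - 76 = -66 ≡ 11 (mod 77)

11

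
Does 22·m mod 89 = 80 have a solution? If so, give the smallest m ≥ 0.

gcd(22, 89) = 1, so a unique solution mod 89 exists.
22⁻¹ ≡ 85 (mod 89).
m ≡ 85·80 ≡ 36 (mod 89).

36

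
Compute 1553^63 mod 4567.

3639

63 in binary is 111111, i.e. 63 = 32 + 16 + 8 + 4 + 2 + 1.
1553^1 ≡ 1553 (mod 4567)
1553^2 ≡ 1553^2 = 2411809 ≡ 433 (mod 4567)
1553^4 ≡ 433^2 = 187489 ≡ 242 (mod 4567)
1553^8 ≡ 242^2 = 58564 ≡ 3760 (mod 4567)
1553^16 ≡ 3760^2 = 14137600 ≡ 2735 (mod 4567)
1553^32 ≡ 2735^2 = 7480225 ≡ 4046 (mod 4567)
1553^63 = 1553^32 · 1553^16 · 1553^8 · 1553^4 · 1553^2 · 1553^1 ≡ 4046 · 2735 · 3760 · 242 · 433 · 1553 (mod 4567).
Accumulate the product:
4046 · 2735 = 11065810 ≡ 4536
4536 · 3760 = 17055360 ≡ 2182
2182 · 242 = 528044 ≡ 2839
2839 · 433 = 1229287 ≡ 764
764 · 1553 = 1186492 ≡ 3639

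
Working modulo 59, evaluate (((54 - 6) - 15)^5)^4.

54 - 6 = 48
48 - 15 = 33
(33)^5 ≡ 44 (mod 59)
(44)^4 ≡ 3 (mod 59)

3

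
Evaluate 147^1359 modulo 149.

131

147^1 ≡ 147 (mod 149)
147^2 ≡ 147^2 = 21609 ≡ 4 (mod 149)
147^4 ≡ 4^2 = 16 (mod 149)
147^8 ≡ 16^2 = 256 ≡ 107 (mod 149)
147^16 ≡ 107^2 = 11449 ≡ 125 (mod 149)
147^32 ≡ 125^2 = 15625 ≡ 129 (mod 149)
147^64 ≡ 129^2 = 16641 ≡ 102 (mod 149)
147^128 ≡ 102^2 = 10404 ≡ 123 (mod 149)
147^256 ≡ 123^2 = 15129 ≡ 80 (mod 149)
147^512 ≡ 80^2 = 6400 ≡ 142 (mod 149)
147^1024 ≡ 142^2 = 20164 ≡ 49 (mod 149)
147^1359 = 147^1024 * 147^256 * 147^64 * 147^8 * 147^4 * 147^2 * 147^1 ≡ 49 * 80 * 102 * 107 * 16 * 4 * 147 (mod 149).
Accumulate the product:
49 * 80 = 3920 ≡ 46
46 * 102 = 4692 ≡ 73
73 * 107 = 7811 ≡ 63
63 * 16 = 1008 ≡ 114
114 * 4 = 456 ≡ 9
9 * 147 = 1323 ≡ 131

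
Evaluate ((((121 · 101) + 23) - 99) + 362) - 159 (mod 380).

188

121 · 101 = 12221 ≡ 61 (mod 380)
61 + 23 = 84
84 - 99 = -15 ≡ 365 (mod 380)
365 + 362 = 727 ≡ 347 (mod 380)
347 - 159 = 188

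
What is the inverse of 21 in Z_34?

13

34 = 1×21 + 13
21 = 1×13 + 8
13 = 1×8 + 5
8 = 1×5 + 3
5 = 1×3 + 2
3 = 1×2 + 1
2 = 2×1 + 0
gcd(21, 34) = 1, so the inverse exists.
Back-substitute for 1:
1 = 1×3 − 1×2
  = −1×5 + 2×3
  = 2×8 − 3×5
  = −3×13 + 5×8
  = 5×21 − 8×13
  = −8×34 + 13×21
So 21⁻¹ ≡ 13 (mod 34).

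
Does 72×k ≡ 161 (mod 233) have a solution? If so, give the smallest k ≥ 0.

gcd(72, 233) = 1, so a unique solution mod 233 exists.
72⁻¹ ≡ 178 (mod 233).
k ≡ 178×161 ≡ 232 (mod 233).

232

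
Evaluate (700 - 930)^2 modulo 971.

700 - 930 = -230 ≡ 741 (mod 971)
(741)^2 ≡ 466 (mod 971)

466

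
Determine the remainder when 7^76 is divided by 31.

7

Using repeated squaring:
76 in binary is 1001100, i.e. 76 = 64 + 8 + 4.
7^1 ≡ 7 (mod 31)
7^2 ≡ 7^2 = 49 ≡ 18 (mod 31)
7^4 ≡ 18^2 = 324 ≡ 14 (mod 31)
7^8 ≡ 14^2 = 196 ≡ 10 (mod 31)
7^16 ≡ 10^2 = 100 ≡ 7 (mod 31)
7^32 ≡ 7^2 = 49 ≡ 18 (mod 31)
7^64 ≡ 18^2 = 324 ≡ 14 (mod 31)
7^76 = 7^64 × 7^8 × 7^4 ≡ 14 × 10 × 14 (mod 31).
Accumulate the product:
14 × 10 = 140 ≡ 16
16 × 14 = 224 ≡ 7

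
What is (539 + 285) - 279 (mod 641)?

545

539 + 285 = 824 ≡ 183 (mod 641)
183 - 279 = -96 ≡ 545 (mod 641)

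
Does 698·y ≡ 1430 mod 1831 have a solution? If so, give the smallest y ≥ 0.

gcd(698, 1831) = 1, so a unique solution mod 1831 exists.
698⁻¹ ≡ 1650 (mod 1831).
y ≡ 1650·1430 ≡ 1172 (mod 1831).

1172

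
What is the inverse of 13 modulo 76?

76 = 5×13 + 11
13 = 1×11 + 2
11 = 5×2 + 1
2 = 2×1 + 0
gcd(13, 76) = 1, so the inverse exists.
Back-substitute for 1:
1 = 1×11 − 5×2
  = −5×13 + 6×11
  = 6×76 − 35×13
So 13⁻¹ ≡ −35 ≡ 41 (mod 76).

41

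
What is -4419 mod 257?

-4419 = -18*257 + 207, so -4419 ≡ 207 (mod 257).

207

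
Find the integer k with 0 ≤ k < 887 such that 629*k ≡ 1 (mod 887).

887 = 1×629 + 258
629 = 2×258 + 113
258 = 2×113 + 32
113 = 3×32 + 17
32 = 1×17 + 15
17 = 1×15 + 2
15 = 7×2 + 1
2 = 2×1 + 0
gcd(629, 887) = 1, so the inverse exists.
Bézout: 1 = 295×887 − 416×629.
So 629⁻¹ ≡ −416 ≡ 471 (mod 887).

471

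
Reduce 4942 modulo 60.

22

4942 = 82*60 + 22, so 4942 ≡ 22 (mod 60).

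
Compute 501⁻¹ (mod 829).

By the extended Euclidean algorithm:
829 = 1·501 + 328
501 = 1·328 + 173
328 = 1·173 + 155
173 = 1·155 + 18
155 = 8·18 + 11
18 = 1·11 + 7
11 = 1·7 + 4
7 = 1·4 + 3
4 = 1·3 + 1
3 = 3·1 + 0
gcd(501, 829) = 1, so the inverse exists.
Back-substitute for 1:
1 = 1·4 − 1·3
  = −1·7 + 2·4
  = 2·11 − 3·7
  = −3·18 + 5·11
  = 5·155 − 43·18
  = −43·173 + 48·155
  = 48·328 − 91·173
  = −91·501 + 139·328
  = 139·829 − 230·501
So 501⁻¹ ≡ −230 ≡ 599 (mod 829).

599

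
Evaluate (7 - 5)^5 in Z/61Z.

7 - 5 = 2
(2)^5 ≡ 32 (mod 61)

32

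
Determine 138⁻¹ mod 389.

By the extended Euclidean algorithm:
389 = 2*138 + 113
138 = 1*113 + 25
113 = 4*25 + 13
25 = 1*13 + 12
13 = 1*12 + 1
12 = 12*1 + 0
gcd(138, 389) = 1, so the inverse exists.
Back-substitute for 1:
1 = 1*13 − 1*12
  = −1*25 + 2*13
  = 2*113 − 9*25
  = −9*138 + 11*113
  = 11*389 − 31*138
So 138⁻¹ ≡ −31 ≡ 358 (mod 389).

358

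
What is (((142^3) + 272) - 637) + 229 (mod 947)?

(142)^3 ≡ 507 (mod 947)
507 + 272 = 779
779 - 637 = 142
142 + 229 = 371

371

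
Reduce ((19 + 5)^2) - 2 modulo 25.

19 + 5 = 24
(24)^2 ≡ 1 (mod 25)
1 - 2 = -1 ≡ 24 (mod 25)

24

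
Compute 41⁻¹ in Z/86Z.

86 = 2*41 + 4
41 = 10*4 + 1
4 = 4*1 + 0
gcd(41, 86) = 1, so the inverse exists.
Back-substitute for 1:
1 = 1*41 − 10*4
  = −10*86 + 21*41
So 41⁻¹ ≡ 21 (mod 86).

21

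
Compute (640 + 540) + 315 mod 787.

640 + 540 = 1180 ≡ 393 (mod 787)
393 + 315 = 708

708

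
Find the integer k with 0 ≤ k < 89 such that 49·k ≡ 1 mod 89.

89 = 1·49 + 40
49 = 1·40 + 9
40 = 4·9 + 4
9 = 2·4 + 1
4 = 4·1 + 0
gcd(49, 89) = 1, so the inverse exists.
Back-substitute for 1:
1 = 1·9 − 2·4
  = −2·40 + 9·9
  = 9·49 − 11·40
  = −11·89 + 20·49
So 49⁻¹ ≡ 20 (mod 89).

20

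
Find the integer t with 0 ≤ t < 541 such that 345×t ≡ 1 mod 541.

69

541 = 1·345 + 196
345 = 1·196 + 149
196 = 1·149 + 47
149 = 3·47 + 8
47 = 5·8 + 7
8 = 1·7 + 1
7 = 7·1 + 0
gcd(345, 541) = 1, so the inverse exists.
Back-substitute for 1:
1 = 1·8 − 1·7
  = −1·47 + 6·8
  = 6·149 − 19·47
  = −19·196 + 25·149
  = 25·345 − 44·196
  = −44·541 + 69·345
So 345⁻¹ ≡ 69 (mod 541).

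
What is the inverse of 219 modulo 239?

Run the extended Euclidean algorithm:
239 = 1*219 + 20
219 = 10*20 + 19
20 = 1*19 + 1
19 = 19*1 + 0
gcd(219, 239) = 1, so the inverse exists.
Back-substitute for 1:
1 = 1*20 − 1*19
  = −1*219 + 11*20
  = 11*239 − 12*219
So 219⁻¹ ≡ −12 ≡ 227 (mod 239).

227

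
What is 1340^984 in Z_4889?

Using repeated squaring:
984 in binary is 1111011000, i.e. 984 = 512 + 256 + 128 + 64 + 16 + 8.
1340^1 ≡ 1340 (mod 4889)
1340^2 ≡ 1340^2 = 1795600 ≡ 1337 (mod 4889)
1340^4 ≡ 1337^2 = 1787569 ≡ 3084 (mod 4889)
1340^8 ≡ 3084^2 = 9511056 ≡ 1951 (mod 4889)
1340^16 ≡ 1951^2 = 3806401 ≡ 2759 (mod 4889)
1340^32 ≡ 2759^2 = 7612081 ≡ 4797 (mod 4889)
1340^64 ≡ 4797^2 = 23011209 ≡ 3575 (mod 4889)
1340^128 ≡ 3575^2 = 12780625 ≡ 779 (mod 4889)
1340^256 ≡ 779^2 = 606841 ≡ 605 (mod 4889)
1340^512 ≡ 605^2 = 366025 ≡ 4239 (mod 4889)
1340^984 = 1340^512 * 1340^256 * 1340^128 * 1340^64 * 1340^16 * 1340^8 ≡ 4239 * 605 * 779 * 3575 * 2759 * 1951 (mod 4889).
Accumulate the product:
4239 * 605 = 2564595 ≡ 2759
2759 * 779 = 2149261 ≡ 2990
2990 * 3575 = 10689250 ≡ 1896
1896 * 2759 = 5231064 ≡ 4723
4723 * 1951 = 9214573 ≡ 3697

3697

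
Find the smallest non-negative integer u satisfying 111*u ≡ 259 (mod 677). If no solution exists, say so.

228

gcd(111, 677) = 1, so a unique solution mod 677 exists.
111⁻¹ ≡ 61 (mod 677).
u ≡ 61*259 ≡ 228 (mod 677).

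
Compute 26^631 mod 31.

26

Compute successive squares:
26^1 ≡ 26 (mod 31)
26^2 ≡ 26^2 = 676 ≡ 25 (mod 31)
26^4 ≡ 25^2 = 625 ≡ 5 (mod 31)
26^8 ≡ 5^2 = 25 (mod 31)
26^16 ≡ 25^2 = 625 ≡ 5 (mod 31)
26^32 ≡ 5^2 = 25 (mod 31)
26^64 ≡ 25^2 = 625 ≡ 5 (mod 31)
26^128 ≡ 5^2 = 25 (mod 31)
26^256 ≡ 25^2 = 625 ≡ 5 (mod 31)
26^512 ≡ 5^2 = 25 (mod 31)
26^631 = 26^512 · 26^64 · 26^32 · 26^16 · 26^4 · 26^2 · 26^1 ≡ 25 · 5 · 25 · 5 · 5 · 25 · 26 (mod 31).
Accumulate the product:
25 · 5 = 125 ≡ 1
1 · 25 = 25
25 · 5 = 125 ≡ 1
1 · 5 = 5
5 · 25 = 125 ≡ 1
1 · 26 = 26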